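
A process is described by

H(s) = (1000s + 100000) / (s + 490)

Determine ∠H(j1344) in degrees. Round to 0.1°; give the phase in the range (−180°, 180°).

15.8°

Substitute s = j1344:
Numerator: 1000(j1344) + 100000 = 100000 + j1344000
Denominator: (j1344) + 490 = 490 + j1344
|N| = √(100000² + 1344000²) ≈ 1.3477e+06, ∠N ≈ 85.74°
|D| = √(490² + 1344²) ≈ 1430.5, ∠D ≈ 69.97°
∠H = 85.74° − 69.97° = 15.77°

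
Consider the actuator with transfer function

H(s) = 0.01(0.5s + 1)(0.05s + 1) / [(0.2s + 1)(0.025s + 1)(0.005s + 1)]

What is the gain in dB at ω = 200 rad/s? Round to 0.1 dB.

-29.2 dB

At ω = 200 rad/s:
zero (1 + j200·0.5) = 1 + j100 → |·| ≈ 100, ∠ ≈ 89.43°
zero (1 + j200·0.05) = 1 + j10 → |·| ≈ 10.05, ∠ ≈ 84.29°
pole (1 + j200·0.2) = 1 + j40 → |·| ≈ 40.012, ∠ ≈ 88.57°
pole (1 + j200·0.025) = 1 + j5 → |·| ≈ 5.099, ∠ ≈ 78.69°
pole (1 + j200·0.005) = 1 + j1 → |·| ≈ 1.4142, ∠ ≈ 45.00°
|H| = 0.01 · 100 · 10.05 / (40.012 · 5.099 · 1.4142) ≈ 0.034832
Gain = 20 log₁₀(0.034832) ≈ -29.16 dB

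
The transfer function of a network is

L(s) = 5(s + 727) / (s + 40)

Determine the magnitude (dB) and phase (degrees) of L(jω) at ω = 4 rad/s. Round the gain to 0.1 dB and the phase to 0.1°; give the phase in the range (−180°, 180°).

39.1 dB, -5.4°

At s = jω = j4:
zero (s+727): 727 + j4 → |·| = √(727²+4²) = √528545 ≈ 727.01, ∠ = arctan(4/727) ≈ 0.32°
pole (s+40): 40 + j4 → |·| = √(40²+4²) = √1616 ≈ 40.2, ∠ = arctan(4/40) ≈ 5.71°
|L| = 5 · 727.01 / 40.2 ≈ 90.424
Gain = 20 log₁₀(90.424) ≈ 39.13 dB
∠L = 0.32° − 5.71° = -5.39°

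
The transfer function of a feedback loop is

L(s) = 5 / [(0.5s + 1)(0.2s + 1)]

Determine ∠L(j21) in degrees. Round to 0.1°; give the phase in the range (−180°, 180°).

At ω = 21 rad/s:
pole (1 + j21·0.5) = 1 + j10.5 → |·| ≈ 10.548, ∠ ≈ 84.56°
pole (1 + j21·0.2) = 1 + j4.2 → |·| ≈ 4.3174, ∠ ≈ 76.61°
∠L = (0°) − (84.56° + 76.61°) = -161.17°

-161.2°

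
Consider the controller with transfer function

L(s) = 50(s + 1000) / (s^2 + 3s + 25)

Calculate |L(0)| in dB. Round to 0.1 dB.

L(0) = 50·1000 / 25 = 2000
20 log₁₀(2000) ≈ 66.02 dB

66.0 dB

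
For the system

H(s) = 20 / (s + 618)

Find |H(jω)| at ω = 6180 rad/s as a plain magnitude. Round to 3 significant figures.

At s = jω = j6180:
pole (s+618): 618 + j6180 → |·| = √(618²+6180²) = √38574324 ≈ 6210.8, ∠ = arctan(6180/618) ≈ 84.29°
|H| = 20 / 6210.8 ≈ 0.0032202

0.00322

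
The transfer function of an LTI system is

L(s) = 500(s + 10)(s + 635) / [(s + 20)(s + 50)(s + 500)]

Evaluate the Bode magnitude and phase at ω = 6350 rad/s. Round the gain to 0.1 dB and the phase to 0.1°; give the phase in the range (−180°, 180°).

At s = jω = j6350:
zero (s+10): 10 + j6350 → |·| = √(10²+6350²) = √40322600 ≈ 6350, ∠ = arctan(6350/10) ≈ 89.91°
zero (s+635): 635 + j6350 → |·| = √(635²+6350²) = √40725725 ≈ 6381.7, ∠ = arctan(6350/635) ≈ 84.29°
pole (s+20): 20 + j6350 → |·| = √(20²+6350²) = √40322900 ≈ 6350, ∠ = arctan(6350/20) ≈ 89.82°
pole (s+50): 50 + j6350 → |·| = √(50²+6350²) = √40325000 ≈ 6350.2, ∠ = arctan(6350/50) ≈ 89.55°
pole (s+500): 500 + j6350 → |·| = √(500²+6350²) = √40572500 ≈ 6369.7, ∠ = arctan(6350/500) ≈ 85.50°
|L| = 500 · 4.0524e+07 / 2.5685e+11 ≈ 0.078887
Gain = 20 log₁₀(0.078887) ≈ -22.06 dB
∠L = 174.20° − 264.87° = -90.67°

-22.1 dB, -90.7°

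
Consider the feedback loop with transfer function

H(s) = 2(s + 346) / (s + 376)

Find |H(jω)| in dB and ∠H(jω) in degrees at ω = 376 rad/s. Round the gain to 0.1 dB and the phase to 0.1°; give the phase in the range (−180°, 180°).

5.7 dB, 2.4°

At s = jω = j376:
zero (s+346): 346 + j376 → |·| = √(346²+376²) = √261092 ≈ 510.97, ∠ = arctan(376/346) ≈ 47.38°
pole (s+376): 376 + j376 → |·| = √(376²+376²) = √282752 ≈ 531.74, ∠ = arctan(376/376) ≈ 45.00°
|H| = 2 · 510.97 / 531.74 ≈ 1.9219
Gain = 20 log₁₀(1.9219) ≈ 5.67 dB
∠H = 47.38° − 45.00° = 2.38°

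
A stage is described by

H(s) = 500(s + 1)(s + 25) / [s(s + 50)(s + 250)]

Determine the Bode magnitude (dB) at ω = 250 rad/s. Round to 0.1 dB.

2.9 dB

At s = jω = j250:
zero (s+1): 1 + j250 → |·| = √(1²+250²) = √62501 ≈ 250, ∠ = arctan(250/1) ≈ 89.77°
zero (s+25): 25 + j250 → |·| = √(25²+250²) = √63125 ≈ 251.25, ∠ = arctan(250/25) ≈ 84.29°
pole (s+50): 50 + j250 → |·| = √(50²+250²) = √65000 ≈ 254.95, ∠ = arctan(250/50) ≈ 78.69°
pole (s+250): 250 + j250 → |·| = √(250²+250²) = √125000 ≈ 353.55, ∠ = arctan(250/250) ≈ 45.00°
pole at origin: |s| = 250, ∠ = 90.00° (in denominator)
|H| = 500 · 62812 / 2.2534e+07 ≈ 1.3937
Gain = 20 log₁₀(1.3937) ≈ 2.88 dB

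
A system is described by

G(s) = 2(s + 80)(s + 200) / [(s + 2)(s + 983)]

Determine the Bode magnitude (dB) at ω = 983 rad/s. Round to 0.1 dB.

3.2 dB

At s = jω = j983:
zero (s+80): 80 + j983 → |·| = √(80²+983²) = √972689 ≈ 986.25, ∠ = arctan(983/80) ≈ 85.35°
zero (s+200): 200 + j983 → |·| = √(200²+983²) = √1006289 ≈ 1003.1, ∠ = arctan(983/200) ≈ 78.50°
pole (s+2): 2 + j983 → |·| = √(2²+983²) = √966293 ≈ 983, ∠ = arctan(983/2) ≈ 89.88°
pole (s+983): 983 + j983 → |·| = √(983²+983²) = √1932578 ≈ 1390.2, ∠ = arctan(983/983) ≈ 45.00°
|G| = 2 · 9.8931e+05 / 1.3666e+06 ≈ 1.4478
Gain = 20 log₁₀(1.4478) ≈ 3.21 dB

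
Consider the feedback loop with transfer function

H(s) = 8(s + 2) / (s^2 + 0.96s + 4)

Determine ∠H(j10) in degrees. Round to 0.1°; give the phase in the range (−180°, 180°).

At s = jω = j10:
zero (s+2): 2 + j10 → |·| = √(2²+10²) = √104 ≈ 10.198, ∠ = arctan(10/2) ≈ 78.69°
quadratic: (j10)² + 0.96·j10 + 4 = -96 + j9.6 → |·| ≈ 96.479, ∠ ≈ 174.29°
∠H = 78.69° − 174.29° = -95.60°

-95.6°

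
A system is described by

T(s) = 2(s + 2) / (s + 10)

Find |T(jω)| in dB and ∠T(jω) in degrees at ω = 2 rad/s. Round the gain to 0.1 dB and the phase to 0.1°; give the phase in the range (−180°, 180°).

-5.1 dB, 33.7°

At s = jω = j2:
zero (s+2): 2 + j2 → |·| = √(2²+2²) = √8 ≈ 2.8284, ∠ = arctan(2/2) ≈ 45.00°
pole (s+10): 10 + j2 → |·| = √(10²+2²) = √104 ≈ 10.198, ∠ = arctan(2/10) ≈ 11.31°
|T| = 2 · 2.8284 / 10.198 ≈ 0.5547
Gain = 20 log₁₀(0.5547) ≈ -5.12 dB
∠T = 45.00° − 11.31° = 33.69°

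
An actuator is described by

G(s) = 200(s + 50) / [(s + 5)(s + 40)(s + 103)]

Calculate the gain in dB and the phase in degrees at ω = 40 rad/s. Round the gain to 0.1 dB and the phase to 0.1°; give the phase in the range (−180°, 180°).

-25.9 dB, -110.4°

At s = jω = j40:
zero (s+50): 50 + j40 → |·| = √(50²+40²) = √4100 ≈ 64.031, ∠ = arctan(40/50) ≈ 38.66°
pole (s+5): 5 + j40 → |·| = √(5²+40²) = √1625 ≈ 40.311, ∠ = arctan(40/5) ≈ 82.87°
pole (s+40): 40 + j40 → |·| = √(40²+40²) = √3200 ≈ 56.569, ∠ = arctan(40/40) ≈ 45.00°
pole (s+103): 103 + j40 → |·| = √(103²+40²) = √12209 ≈ 110.49, ∠ = arctan(40/103) ≈ 21.22°
|G| = 200 · 64.031 / 2.5196e+05 ≈ 0.050826
Gain = 20 log₁₀(0.050826) ≈ -25.88 dB
∠G = 38.66° − 149.09° = -110.43°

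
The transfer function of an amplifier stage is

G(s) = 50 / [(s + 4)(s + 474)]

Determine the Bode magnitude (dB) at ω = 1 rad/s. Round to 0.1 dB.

At s = jω = j1:
pole (s+4): 4 + j1 → |·| = √(4²+1²) = √17 ≈ 4.1231, ∠ = arctan(1/4) ≈ 14.04°
pole (s+474): 474 + j1 → |·| = √(474²+1²) = √224677 ≈ 474, ∠ = arctan(1/474) ≈ 0.12°
|G| = 50 / 1954.3 ≈ 0.025585
Gain = 20 log₁₀(0.025585) ≈ -31.84 dB

-31.8 dB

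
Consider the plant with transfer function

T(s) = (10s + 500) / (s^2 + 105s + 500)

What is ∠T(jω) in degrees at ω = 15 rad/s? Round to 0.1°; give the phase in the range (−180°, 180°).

Substitute s = j15:
Numerator: 10(j15) + 500 = 500 + j150
Denominator: (j15)^2 + 105(j15) + 500 = 275 + j1575
|N| = √(500² + 150²) ≈ 522.02, ∠N ≈ 16.70°
|D| = √(275² + 1575²) ≈ 1598.8, ∠D ≈ 80.10°
∠T = 16.70° − 80.10° = -63.40°

-63.4°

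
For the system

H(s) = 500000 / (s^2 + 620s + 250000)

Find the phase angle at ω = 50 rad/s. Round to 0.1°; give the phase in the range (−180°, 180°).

-7.1°

At s = jω = j50:
quadratic: (j50)² + 620·j50 + 250000 = 247500 + j31000 → |·| ≈ 2.4943e+05, ∠ ≈ 7.14°
∠H = 0.00° − 7.14° = -7.14°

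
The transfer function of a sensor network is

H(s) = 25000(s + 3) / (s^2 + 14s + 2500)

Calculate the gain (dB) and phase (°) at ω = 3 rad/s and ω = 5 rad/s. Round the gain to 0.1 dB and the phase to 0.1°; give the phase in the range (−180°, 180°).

ω = 3: 32.6 dB, 44.0°; ω = 5: 35.4 dB, 57.4°

At s = jω = j3:
zero (s+3): 3 + j3 → |·| = √(3²+3²) = √18 ≈ 4.2426, ∠ = arctan(3/3) ≈ 45.00°
quadratic: (j3)² + 14·j3 + 2500 = 2491 + j42 → |·| ≈ 2491.4, ∠ ≈ 0.97°
|H| = 25000 · 4.2426 / 2491.4 ≈ 42.572
Gain = 20 log₁₀(42.572) ≈ 32.58 dB
∠H = 45.00° − 0.97° = 44.03°

At s = jω = j5:
zero (s+3): 3 + j5 → |·| = √(3²+5²) = √34 ≈ 5.831, ∠ = arctan(5/3) ≈ 59.04°
quadratic: (j5)² + 14·j5 + 2500 = 2475 + j70 → |·| ≈ 2476, ∠ ≈ 1.62°
|H| = 25000 · 5.831 / 2476 ≈ 58.875
Gain = 20 log₁₀(58.875) ≈ 35.40 dB
∠H = 59.04° − 1.62° = 57.42°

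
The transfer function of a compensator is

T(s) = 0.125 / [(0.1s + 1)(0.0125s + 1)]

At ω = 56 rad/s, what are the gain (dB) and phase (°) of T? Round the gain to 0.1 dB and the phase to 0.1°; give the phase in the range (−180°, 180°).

-34.9 dB, -114.9°

At ω = 56 rad/s:
pole (1 + j56·0.1) = 1 + j5.6 → |·| ≈ 5.6886, ∠ ≈ 79.88°
pole (1 + j56·0.0125) = 1 + j0.7 → |·| ≈ 1.2207, ∠ ≈ 34.99°
|T| = 0.125 · 1 / (5.6886 · 1.2207) ≈ 0.018001
Gain = 20 log₁₀(0.018001) ≈ -34.89 dB
∠T = (0°) − (79.88° + 34.99°) = -114.87°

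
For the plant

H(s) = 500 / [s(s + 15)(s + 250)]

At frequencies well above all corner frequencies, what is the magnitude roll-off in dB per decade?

Each pole contributes −20 dB/decade at high frequency; each zero contributes +20 dB/decade.
Net: 0 zero(s) − 3 pole(s) → -60 dB/decade.

-60 dB/decade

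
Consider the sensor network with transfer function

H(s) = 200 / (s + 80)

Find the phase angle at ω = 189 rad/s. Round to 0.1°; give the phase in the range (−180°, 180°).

-67.1°

Substitute s = j189:
Numerator: 200 = 200 + j0
Denominator: (j189) + 80 = 80 + j189
|N| = √(200² + 0²) ≈ 200, ∠N ≈ 0.00°
|D| = √(80² + 189²) ≈ 205.23, ∠D ≈ 67.06°
∠H = 0.00° − 67.06° = -67.06°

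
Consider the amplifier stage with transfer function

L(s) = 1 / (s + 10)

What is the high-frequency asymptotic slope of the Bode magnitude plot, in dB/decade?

Each pole contributes −20 dB/decade at high frequency; each zero contributes +20 dB/decade.
Net: 0 zero(s) − 1 pole(s) → -20 dB/decade.

-20 dB/decade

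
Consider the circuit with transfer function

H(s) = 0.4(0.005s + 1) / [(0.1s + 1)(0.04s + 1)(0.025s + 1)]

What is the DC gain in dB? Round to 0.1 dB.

H(0) = 0.4 · 1 / 1 = 0.4
20 log₁₀(0.4) ≈ -7.96 dB

-8.0 dB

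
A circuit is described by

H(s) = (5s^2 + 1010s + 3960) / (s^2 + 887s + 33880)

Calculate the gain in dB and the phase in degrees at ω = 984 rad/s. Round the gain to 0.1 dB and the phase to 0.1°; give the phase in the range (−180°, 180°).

11.7 dB, 31.4°

Substitute s = j984:
Numerator: 5(j984)^2 + 1010(j984) + 3960 = -4837320 + j993840
Denominator: (j984)^2 + 887(j984) + 33880 = -934376 + j872808
|N| = √(4837320² + 993840²) ≈ 4.9384e+06, ∠N ≈ 168.39°
|D| = √(934376² + 872808²) ≈ 1.2786e+06, ∠D ≈ 136.95°
|H| = 4.9384e+06 / 1.2786e+06 ≈ 3.8623
Gain = 20 log₁₀(3.8623) ≈ 11.74 dB
∠H = 168.39° − 136.95° = 31.44°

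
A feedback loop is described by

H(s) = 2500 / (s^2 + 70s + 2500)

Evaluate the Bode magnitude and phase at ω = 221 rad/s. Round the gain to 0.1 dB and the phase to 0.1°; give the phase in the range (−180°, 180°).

-25.8 dB, -161.5°

At s = jω = j221:
quadratic: (j221)² + 70·j221 + 2500 = -46341 + j15470 → |·| ≈ 48855, ∠ ≈ 161.54°
|H| = 2500 / 48855 ≈ 0.051172
Gain = 20 log₁₀(0.051172) ≈ -25.82 dB
∠H = 0.00° − 161.54° = -161.54°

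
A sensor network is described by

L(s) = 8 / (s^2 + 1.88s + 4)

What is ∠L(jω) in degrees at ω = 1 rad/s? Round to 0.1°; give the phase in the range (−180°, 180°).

-32.1°

At s = jω = j1:
quadratic: (j1)² + 1.88·j1 + 4 = 3 + j1.88 → |·| ≈ 3.5404, ∠ ≈ 32.07°
∠L = 0.00° − 32.07° = -32.07°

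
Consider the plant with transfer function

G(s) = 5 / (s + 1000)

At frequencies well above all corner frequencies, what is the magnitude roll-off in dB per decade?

-20 dB/decade

Each pole contributes −20 dB/decade at high frequency; each zero contributes +20 dB/decade.
Net: 0 zero(s) − 1 pole(s) → -20 dB/decade.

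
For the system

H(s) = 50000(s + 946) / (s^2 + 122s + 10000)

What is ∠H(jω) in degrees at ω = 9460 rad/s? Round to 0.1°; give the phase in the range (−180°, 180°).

-95.0°

At s = jω = j9460:
zero (s+946): 946 + j9460 → |·| = √(946²+9460²) = √90386516 ≈ 9507.2, ∠ = arctan(9460/946) ≈ 84.29°
quadratic: (j9460)² + 122·j9460 + 10000 = -89481600 + j1154120 → |·| ≈ 8.9489e+07, ∠ ≈ 179.26°
∠H = 84.29° − 179.26° = -94.97°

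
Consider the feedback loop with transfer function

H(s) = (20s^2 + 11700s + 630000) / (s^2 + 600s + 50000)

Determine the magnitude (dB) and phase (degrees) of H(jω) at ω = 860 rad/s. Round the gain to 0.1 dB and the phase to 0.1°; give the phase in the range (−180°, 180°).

26.1 dB, 1.4°

Substitute s = j860:
Numerator: 20(j860)^2 + 11700(j860) + 630000 = -14162000 + j10062000
Denominator: (j860)^2 + 600(j860) + 50000 = -689600 + j516000
|N| = √(14162000² + 10062000²) ≈ 1.7373e+07, ∠N ≈ 144.61°
|D| = √(689600² + 516000²) ≈ 8.6128e+05, ∠D ≈ 143.19°
|H| = 1.7373e+07 / 8.6128e+05 ≈ 20.171
Gain = 20 log₁₀(20.171) ≈ 26.09 dB
∠H = 144.61° − 143.19° = 1.42°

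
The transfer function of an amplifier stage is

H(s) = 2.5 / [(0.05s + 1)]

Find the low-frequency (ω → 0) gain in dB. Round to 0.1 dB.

H(0) = 2.5 · 1 / 1 = 2.5
20 log₁₀(2.5) ≈ 7.96 dB

8.0 dB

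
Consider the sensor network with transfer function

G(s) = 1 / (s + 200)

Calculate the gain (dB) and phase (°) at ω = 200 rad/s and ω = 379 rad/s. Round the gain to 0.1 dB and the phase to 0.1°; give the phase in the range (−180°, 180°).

At s = jω = j200:
pole (s+200): 200 + j200 → |·| = √(200²+200²) = √80000 ≈ 282.84, ∠ = arctan(200/200) ≈ 45.00°
|G| = 1 / 282.84 ≈ 0.0035356
Gain = 20 log₁₀(0.0035356) ≈ -49.03 dB
∠G = 0.00° − 45.00° = -45.00°

At s = jω = j379:
pole (s+200): 200 + j379 → |·| = √(200²+379²) = √183641 ≈ 428.53, ∠ = arctan(379/200) ≈ 62.18°
|G| = 1 / 428.53 ≈ 0.0023336
Gain = 20 log₁₀(0.0023336) ≈ -52.64 dB
∠G = 0.00° − 62.18° = -62.18°

ω = 200: -49.0 dB, -45.0°; ω = 379: -52.6 dB, -62.2°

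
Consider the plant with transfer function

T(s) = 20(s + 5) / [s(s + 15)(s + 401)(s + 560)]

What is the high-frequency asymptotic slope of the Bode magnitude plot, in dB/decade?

-60 dB/decade

Each pole contributes −20 dB/decade at high frequency; each zero contributes +20 dB/decade.
Net: 1 zero(s) − 4 pole(s) → -60 dB/decade.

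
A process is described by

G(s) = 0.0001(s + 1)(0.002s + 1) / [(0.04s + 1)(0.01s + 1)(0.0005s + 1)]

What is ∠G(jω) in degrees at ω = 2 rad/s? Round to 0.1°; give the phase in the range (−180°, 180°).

57.9°

At ω = 2 rad/s:
zero (1 + j2·1) = 1 + j2 → |·| ≈ 2.2361, ∠ ≈ 63.43°
zero (1 + j2·0.002) = 1 + j0.004 → |·| ≈ 1, ∠ ≈ 0.23°
pole (1 + j2·0.04) = 1 + j0.08 → |·| ≈ 1.0032, ∠ ≈ 4.57°
pole (1 + j2·0.01) = 1 + j0.02 → |·| ≈ 1.0002, ∠ ≈ 1.15°
pole (1 + j2·0.0005) = 1 + j0.001 → |·| ≈ 1, ∠ ≈ 0.06°
∠G = (63.43° + 0.23°) − (4.57° + 1.15° + 0.06°) = 57.88°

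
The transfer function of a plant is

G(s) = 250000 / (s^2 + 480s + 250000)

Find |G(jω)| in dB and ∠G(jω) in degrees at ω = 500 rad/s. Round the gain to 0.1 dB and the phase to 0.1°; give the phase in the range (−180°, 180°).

0.4 dB, -90.0°

At s = jω = j500:
quadratic: (j500)² + 480·j500 + 250000 = 0 + j240000 → |·| ≈ 2.4e+05, ∠ ≈ 90.00°
|G| = 250000 / 2.4e+05 ≈ 1.0417
Gain = 20 log₁₀(1.0417) ≈ 0.35 dB
∠G = 0.00° − 90.00° = -90.00°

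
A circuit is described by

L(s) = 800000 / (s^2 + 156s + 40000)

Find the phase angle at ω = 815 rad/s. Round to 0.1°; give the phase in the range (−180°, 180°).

-168.5°

At s = jω = j815:
quadratic: (j815)² + 156·j815 + 40000 = -624225 + j127140 → |·| ≈ 6.3704e+05, ∠ ≈ 168.49°
∠L = 0.00° − 168.49° = -168.49°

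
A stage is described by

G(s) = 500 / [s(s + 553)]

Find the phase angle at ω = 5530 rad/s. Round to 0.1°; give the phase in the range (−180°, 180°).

-174.3°

At s = jω = j5530:
pole (s+553): 553 + j5530 → |·| = √(553²+5530²) = √30886709 ≈ 5557.6, ∠ = arctan(5530/553) ≈ 84.29°
pole at origin: |s| = 5530, ∠ = 90.00° (in denominator)
∠G = 0.00° − 174.29° = -174.29°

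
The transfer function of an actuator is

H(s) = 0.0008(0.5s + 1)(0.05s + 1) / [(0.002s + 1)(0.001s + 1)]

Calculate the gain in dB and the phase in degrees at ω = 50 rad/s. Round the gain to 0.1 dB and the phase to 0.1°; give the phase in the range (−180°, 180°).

At ω = 50 rad/s:
zero (1 + j50·0.5) = 1 + j25 → |·| ≈ 25.02, ∠ ≈ 87.71°
zero (1 + j50·0.05) = 1 + j2.5 → |·| ≈ 2.6926, ∠ ≈ 68.20°
pole (1 + j50·0.002) = 1 + j0.1 → |·| ≈ 1.005, ∠ ≈ 5.71°
pole (1 + j50·0.001) = 1 + j0.05 → |·| ≈ 1.0012, ∠ ≈ 2.86°
|H| = 0.0008 · 25.02 · 2.6926 / (1.005 · 1.0012) ≈ 0.053563
Gain = 20 log₁₀(0.053563) ≈ -25.42 dB
∠H = (87.71° + 68.20°) − (5.71° + 2.86°) = 147.34°

-25.4 dB, 147.3°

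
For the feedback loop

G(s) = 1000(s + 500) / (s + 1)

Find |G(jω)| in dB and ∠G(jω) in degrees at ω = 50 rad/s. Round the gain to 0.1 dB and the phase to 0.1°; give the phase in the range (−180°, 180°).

80.0 dB, -83.1°

At s = jω = j50:
zero (s+500): 500 + j50 → |·| = √(500²+50²) = √252500 ≈ 502.49, ∠ = arctan(50/500) ≈ 5.71°
pole (s+1): 1 + j50 → |·| = √(1²+50²) = √2501 ≈ 50.01, ∠ = arctan(50/1) ≈ 88.85°
|G| = 1000 · 502.49 / 50.01 ≈ 10048
Gain = 20 log₁₀(10048) ≈ 80.04 dB
∠G = 5.71° − 88.85° = -83.14°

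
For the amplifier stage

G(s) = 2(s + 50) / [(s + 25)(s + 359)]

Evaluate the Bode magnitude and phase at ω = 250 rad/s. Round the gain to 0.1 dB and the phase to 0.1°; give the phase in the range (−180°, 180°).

-46.7 dB, -40.5°

At s = jω = j250:
zero (s+50): 50 + j250 → |·| = √(50²+250²) = √65000 ≈ 254.95, ∠ = arctan(250/50) ≈ 78.69°
pole (s+25): 25 + j250 → |·| = √(25²+250²) = √63125 ≈ 251.25, ∠ = arctan(250/25) ≈ 84.29°
pole (s+359): 359 + j250 → |·| = √(359²+250²) = √191381 ≈ 437.47, ∠ = arctan(250/359) ≈ 34.85°
|G| = 2 · 254.95 / 1.0991e+05 ≈ 0.0046393
Gain = 20 log₁₀(0.0046393) ≈ -46.67 dB
∠G = 78.69° − 119.14° = -40.45°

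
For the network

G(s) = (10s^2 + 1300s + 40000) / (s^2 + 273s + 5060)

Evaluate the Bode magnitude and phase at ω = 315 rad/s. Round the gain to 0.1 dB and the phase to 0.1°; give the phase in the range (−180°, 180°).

Substitute s = j315:
Numerator: 10(j315)^2 + 1300(j315) + 40000 = -952250 + j409500
Denominator: (j315)^2 + 273(j315) + 5060 = -94165 + j85995
|N| = √(952250² + 409500²) ≈ 1.0366e+06, ∠N ≈ 156.73°
|D| = √(94165² + 85995²) ≈ 1.2752e+05, ∠D ≈ 137.60°
|G| = 1.0366e+06 / 1.2752e+05 ≈ 8.1289
Gain = 20 log₁₀(8.1289) ≈ 18.20 dB
∠G = 156.73° − 137.60° = 19.13°

18.2 dB, 19.1°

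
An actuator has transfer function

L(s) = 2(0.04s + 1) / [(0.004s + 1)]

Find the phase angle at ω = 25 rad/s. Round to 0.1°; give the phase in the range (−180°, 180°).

At ω = 25 rad/s:
zero (1 + j25·0.04) = 1 + j1 → |·| ≈ 1.4142, ∠ ≈ 45.00°
pole (1 + j25·0.004) = 1 + j0.1 → |·| ≈ 1.005, ∠ ≈ 5.71°
∠L = (45.00°) − (5.71°) = 39.29°

39.3°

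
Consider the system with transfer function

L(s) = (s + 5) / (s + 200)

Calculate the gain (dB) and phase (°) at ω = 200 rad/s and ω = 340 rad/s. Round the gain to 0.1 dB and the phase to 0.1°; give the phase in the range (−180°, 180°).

Substitute s = j200:
Numerator: (j200) + 5 = 5 + j200
Denominator: (j200) + 200 = 200 + j200
|N| = √(5² + 200²) ≈ 200.06, ∠N ≈ 88.57°
|D| = √(200² + 200²) ≈ 282.84, ∠D ≈ 45.00°
|L| = 200.06 / 282.84 ≈ 0.70733
Gain = 20 log₁₀(0.70733) ≈ -3.01 dB
∠L = 88.57° − 45.00° = 43.57°

Substitute s = j340:
Numerator: (j340) + 5 = 5 + j340
Denominator: (j340) + 200 = 200 + j340
|N| = √(5² + 340²) ≈ 340.04, ∠N ≈ 89.16°
|D| = √(200² + 340²) ≈ 394.46, ∠D ≈ 59.53°
|L| = 340.04 / 394.46 ≈ 0.86204
Gain = 20 log₁₀(0.86204) ≈ -1.29 dB
∠L = 89.16° − 59.53° = 29.63°

ω = 200: -3.0 dB, 43.6°; ω = 340: -1.3 dB, 29.6°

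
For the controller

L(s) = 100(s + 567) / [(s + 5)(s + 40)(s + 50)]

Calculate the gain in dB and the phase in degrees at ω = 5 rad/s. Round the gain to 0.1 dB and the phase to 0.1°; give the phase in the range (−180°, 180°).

12.0 dB, -57.3°

At s = jω = j5:
zero (s+567): 567 + j5 → |·| = √(567²+5²) = √321514 ≈ 567.02, ∠ = arctan(5/567) ≈ 0.51°
pole (s+5): 5 + j5 → |·| = √(5²+5²) = √50 ≈ 7.0711, ∠ = arctan(5/5) ≈ 45.00°
pole (s+40): 40 + j5 → |·| = √(40²+5²) = √1625 ≈ 40.311, ∠ = arctan(5/40) ≈ 7.13°
pole (s+50): 50 + j5 → |·| = √(50²+5²) = √2525 ≈ 50.249, ∠ = arctan(5/50) ≈ 5.71°
|L| = 100 · 567.02 / 14323 ≈ 3.9588
Gain = 20 log₁₀(3.9588) ≈ 11.95 dB
∠L = 0.51° − 57.84° = -57.33°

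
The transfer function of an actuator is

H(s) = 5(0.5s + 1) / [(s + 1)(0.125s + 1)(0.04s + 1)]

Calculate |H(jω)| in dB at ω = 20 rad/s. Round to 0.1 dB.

-2.8 dB

At ω = 20 rad/s:
zero (1 + j20·0.5) = 1 + j10 → |·| ≈ 10.05, ∠ ≈ 84.29°
pole (1 + j20·1) = 1 + j20 → |·| ≈ 20.025, ∠ ≈ 87.14°
pole (1 + j20·0.125) = 1 + j2.5 → |·| ≈ 2.6926, ∠ ≈ 68.20°
pole (1 + j20·0.04) = 1 + j0.8 → |·| ≈ 1.2806, ∠ ≈ 38.66°
|H| = 5 · 10.05 / (20.025 · 2.6926 · 1.2806) ≈ 0.72774
Gain = 20 log₁₀(0.72774) ≈ -2.76 dB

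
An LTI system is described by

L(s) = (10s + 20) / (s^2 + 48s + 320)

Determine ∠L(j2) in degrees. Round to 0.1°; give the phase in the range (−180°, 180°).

Substitute s = j2:
Numerator: 10(j2) + 20 = 20 + j20
Denominator: (j2)^2 + 48(j2) + 320 = 316 + j96
|N| = √(20² + 20²) ≈ 28.284, ∠N ≈ 45.00°
|D| = √(316² + 96²) ≈ 330.26, ∠D ≈ 16.90°
∠L = 45.00° − 16.90° = 28.10°

28.1°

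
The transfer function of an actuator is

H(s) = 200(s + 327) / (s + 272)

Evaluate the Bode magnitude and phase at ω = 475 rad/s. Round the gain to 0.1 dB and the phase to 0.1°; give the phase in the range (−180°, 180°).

At s = jω = j475:
zero (s+327): 327 + j475 → |·| = √(327²+475²) = √332554 ≈ 576.67, ∠ = arctan(475/327) ≈ 55.46°
pole (s+272): 272 + j475 → |·| = √(272²+475²) = √299609 ≈ 547.37, ∠ = arctan(475/272) ≈ 60.20°
|H| = 200 · 576.67 / 547.37 ≈ 210.71
Gain = 20 log₁₀(210.71) ≈ 46.47 dB
∠H = 55.46° − 60.20° = -4.74°

46.5 dB, -4.7°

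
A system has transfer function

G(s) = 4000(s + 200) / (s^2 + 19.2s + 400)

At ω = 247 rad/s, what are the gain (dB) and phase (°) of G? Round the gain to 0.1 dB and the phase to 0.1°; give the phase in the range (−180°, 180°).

26.4 dB, -124.5°

At s = jω = j247:
zero (s+200): 200 + j247 → |·| = √(200²+247²) = √101009 ≈ 317.82, ∠ = arctan(247/200) ≈ 51.00°
quadratic: (j247)² + 19.2·j247 + 400 = -60609 + j4742.4 → |·| ≈ 60794, ∠ ≈ 175.53°
|G| = 4000 · 317.82 / 60794 ≈ 20.911
Gain = 20 log₁₀(20.911) ≈ 26.41 dB
∠G = 51.00° − 175.53° = -124.53°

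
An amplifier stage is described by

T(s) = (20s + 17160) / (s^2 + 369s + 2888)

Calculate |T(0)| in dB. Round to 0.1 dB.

T(0) = 17160 / 2888 ≈ 5.9418
20 log₁₀(5.9418) ≈ 15.48 dB

15.5 dB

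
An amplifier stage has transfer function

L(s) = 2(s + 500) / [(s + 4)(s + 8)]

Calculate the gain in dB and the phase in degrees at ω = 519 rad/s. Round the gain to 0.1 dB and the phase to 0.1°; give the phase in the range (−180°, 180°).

-45.4 dB, -132.6°

At s = jω = j519:
zero (s+500): 500 + j519 → |·| = √(500²+519²) = √519361 ≈ 720.67, ∠ = arctan(519/500) ≈ 46.07°
pole (s+4): 4 + j519 → |·| = √(4²+519²) = √269377 ≈ 519.02, ∠ = arctan(519/4) ≈ 89.56°
pole (s+8): 8 + j519 → |·| = √(8²+519²) = √269425 ≈ 519.06, ∠ = arctan(519/8) ≈ 89.12°
|L| = 2 · 720.67 / 2.694e+05 ≈ 0.0053502
Gain = 20 log₁₀(0.0053502) ≈ -45.43 dB
∠L = 46.07° − 178.68° = -132.61°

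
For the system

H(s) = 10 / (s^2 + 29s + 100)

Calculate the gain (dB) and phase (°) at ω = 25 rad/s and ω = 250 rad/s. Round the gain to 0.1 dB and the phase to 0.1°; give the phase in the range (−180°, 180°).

Substitute s = j25:
Numerator: 10 = 10 + j0
Denominator: (j25)^2 + 29(j25) + 100 = -525 + j725
|N| = √(10² + 0²) ≈ 10, ∠N ≈ 0.00°
|D| = √(525² + 725²) ≈ 895.13, ∠D ≈ 125.91°
|H| = 10 / 895.13 ≈ 0.011172
Gain = 20 log₁₀(0.011172) ≈ -39.04 dB
∠H = 0.00° − 125.91° = -125.91°

Substitute s = j250:
Numerator: 10 = 10 + j0
Denominator: (j250)^2 + 29(j250) + 100 = -62400 + j7250
|N| = √(10² + 0²) ≈ 10, ∠N ≈ 0.00°
|D| = √(62400² + 7250²) ≈ 62820, ∠D ≈ 173.37°
|H| = 10 / 62820 ≈ 0.00015918
Gain = 20 log₁₀(0.00015918) ≈ -75.96 dB
∠H = 0.00° − 173.37° = -173.37°

ω = 25: -39.0 dB, -125.9°; ω = 250: -76.0 dB, -173.4°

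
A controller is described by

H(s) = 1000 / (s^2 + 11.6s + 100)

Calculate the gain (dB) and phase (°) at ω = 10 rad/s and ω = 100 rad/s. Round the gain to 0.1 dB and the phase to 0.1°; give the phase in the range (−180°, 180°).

At s = jω = j10:
quadratic: (j10)² + 11.6·j10 + 100 = 0 + j116 → |·| ≈ 116, ∠ ≈ 90.00°
|H| = 1000 / 116 ≈ 8.6207
Gain = 20 log₁₀(8.6207) ≈ 18.71 dB
∠H = 0.00° − 90.00° = -90.00°

At s = jω = j100:
quadratic: (j100)² + 11.6·j100 + 100 = -9900 + j1160 → |·| ≈ 9967.7, ∠ ≈ 173.32°
|H| = 1000 / 9967.7 ≈ 0.10032
Gain = 20 log₁₀(0.10032) ≈ -19.97 dB
∠H = 0.00° − 173.32° = -173.32°

ω = 10: 18.7 dB, -90.0°; ω = 100: -20.0 dB, -173.3°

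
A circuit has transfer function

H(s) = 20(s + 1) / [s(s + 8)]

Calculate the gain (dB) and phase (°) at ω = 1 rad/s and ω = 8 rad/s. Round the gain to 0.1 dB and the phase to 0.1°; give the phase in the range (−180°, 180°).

ω = 1: 10.9 dB, -52.1°; ω = 8: 5.0 dB, -52.1°

At s = jω = j1:
zero (s+1): 1 + j1 → |·| = √(1²+1²) = √2 ≈ 1.4142, ∠ = arctan(1/1) ≈ 45.00°
pole (s+8): 8 + j1 → |·| = √(8²+1²) = √65 ≈ 8.0623, ∠ = arctan(1/8) ≈ 7.13°
pole at origin: |s| = 1, ∠ = 90.00° (in denominator)
|H| = 20 · 1.4142 / 8.0623 ≈ 3.5082
Gain = 20 log₁₀(3.5082) ≈ 10.90 dB
∠H = 45.00° − 97.13° = -52.13°

At s = jω = j8:
zero (s+1): 1 + j8 → |·| = √(1²+8²) = √65 ≈ 8.0623, ∠ = arctan(8/1) ≈ 82.87°
pole (s+8): 8 + j8 → |·| = √(8²+8²) = √128 ≈ 11.314, ∠ = arctan(8/8) ≈ 45.00°
pole at origin: |s| = 8, ∠ = 90.00° (in denominator)
|H| = 20 · 8.0623 / 90.512 ≈ 1.7815
Gain = 20 log₁₀(1.7815) ≈ 5.02 dB
∠H = 82.87° − 135.00° = -52.13°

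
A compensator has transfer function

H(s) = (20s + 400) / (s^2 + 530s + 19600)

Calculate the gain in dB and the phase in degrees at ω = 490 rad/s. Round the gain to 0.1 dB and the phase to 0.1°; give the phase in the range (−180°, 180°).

Substitute s = j490:
Numerator: 20(j490) + 400 = 400 + j9800
Denominator: (j490)^2 + 530(j490) + 19600 = -220500 + j259700
|N| = √(400² + 9800²) ≈ 9808.2, ∠N ≈ 87.66°
|D| = √(220500² + 259700²) ≈ 3.4068e+05, ∠D ≈ 130.33°
|H| = 9808.2 / 3.4068e+05 ≈ 0.02879
Gain = 20 log₁₀(0.02879) ≈ -30.82 dB
∠H = 87.66° − 130.33° = -42.67°

-30.8 dB, -42.7°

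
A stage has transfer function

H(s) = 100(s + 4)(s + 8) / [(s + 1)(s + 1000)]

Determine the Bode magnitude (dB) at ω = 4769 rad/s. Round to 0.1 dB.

39.8 dB

At s = jω = j4769:
zero (s+4): 4 + j4769 → |·| = √(4²+4769²) = √22743377 ≈ 4769, ∠ = arctan(4769/4) ≈ 89.95°
zero (s+8): 8 + j4769 → |·| = √(8²+4769²) = √22743425 ≈ 4769, ∠ = arctan(4769/8) ≈ 89.90°
pole (s+1): 1 + j4769 → |·| = √(1²+4769²) = √22743362 ≈ 4769, ∠ = arctan(4769/1) ≈ 89.99°
pole (s+1000): 1000 + j4769 → |·| = √(1000²+4769²) = √23743361 ≈ 4872.7, ∠ = arctan(4769/1000) ≈ 78.16°
|H| = 100 · 2.2743e+07 / 2.3238e+07 ≈ 97.87
Gain = 20 log₁₀(97.87) ≈ 39.81 dB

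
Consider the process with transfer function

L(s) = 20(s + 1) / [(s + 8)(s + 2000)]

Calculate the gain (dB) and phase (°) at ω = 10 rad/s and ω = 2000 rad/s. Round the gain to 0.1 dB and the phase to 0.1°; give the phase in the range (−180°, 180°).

ω = 10: -42.1 dB, 32.7°; ω = 2000: -43.0 dB, -44.8°

At s = jω = j10:
zero (s+1): 1 + j10 → |·| = √(1²+10²) = √101 ≈ 10.05, ∠ = arctan(10/1) ≈ 84.29°
pole (s+8): 8 + j10 → |·| = √(8²+10²) = √164 ≈ 12.806, ∠ = arctan(10/8) ≈ 51.34°
pole (s+2000): 2000 + j10 → |·| = √(2000²+10²) = √4000100 ≈ 2000, ∠ = arctan(10/2000) ≈ 0.29°
|L| = 20 · 10.05 / 25612 ≈ 0.0078479
Gain = 20 log₁₀(0.0078479) ≈ -42.10 dB
∠L = 84.29° − 51.63° = 32.66°

At s = jω = j2000:
zero (s+1): 1 + j2000 → |·| = √(1²+2000²) = √4000001 ≈ 2000, ∠ = arctan(2000/1) ≈ 89.97°
pole (s+8): 8 + j2000 → |·| = √(8²+2000²) = √4000064 ≈ 2000, ∠ = arctan(2000/8) ≈ 89.77°
pole (s+2000): 2000 + j2000 → |·| = √(2000²+2000²) = √8000000 ≈ 2828.4, ∠ = arctan(2000/2000) ≈ 45.00°
|L| = 20 · 2000 / 5.6568e+06 ≈ 0.0070711
Gain = 20 log₁₀(0.0070711) ≈ -43.01 dB
∠L = 89.97° − 134.77° = -44.80°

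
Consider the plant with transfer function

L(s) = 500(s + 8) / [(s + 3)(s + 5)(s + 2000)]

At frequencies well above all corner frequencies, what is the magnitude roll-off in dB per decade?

Each pole contributes −20 dB/decade at high frequency; each zero contributes +20 dB/decade.
Net: 1 zero(s) − 3 pole(s) → -40 dB/decade.

-40 dB/decade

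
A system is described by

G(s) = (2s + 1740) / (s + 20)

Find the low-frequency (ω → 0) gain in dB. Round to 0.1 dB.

G(0) = 1740 / 20 = 87
20 log₁₀(87) ≈ 38.79 dB

38.8 dB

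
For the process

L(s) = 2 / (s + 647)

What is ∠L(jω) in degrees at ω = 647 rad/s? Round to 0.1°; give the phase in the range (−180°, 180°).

At s = jω = j647:
pole (s+647): 647 + j647 → |·| = √(647²+647²) = √837218 ≈ 915, ∠ = arctan(647/647) ≈ 45.00°
∠L = 0.00° − 45.00° = -45.00°

-45.0°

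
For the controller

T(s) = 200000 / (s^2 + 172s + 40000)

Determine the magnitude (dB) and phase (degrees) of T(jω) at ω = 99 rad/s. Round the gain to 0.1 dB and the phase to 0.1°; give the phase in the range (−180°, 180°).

At s = jω = j99:
quadratic: (j99)² + 172·j99 + 40000 = 30199 + j17028 → |·| ≈ 34669, ∠ ≈ 29.42°
|T| = 200000 / 34669 ≈ 5.7688
Gain = 20 log₁₀(5.7688) ≈ 15.22 dB
∠T = 0.00° − 29.42° = -29.42°

15.2 dB, -29.4°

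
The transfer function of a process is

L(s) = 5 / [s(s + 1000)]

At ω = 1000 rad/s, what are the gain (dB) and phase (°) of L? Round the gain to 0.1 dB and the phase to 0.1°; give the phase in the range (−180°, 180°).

-109.0 dB, -135.0°

At s = jω = j1000:
pole (s+1000): 1000 + j1000 → |·| = √(1000²+1000²) = √2000000 ≈ 1414.2, ∠ = arctan(1000/1000) ≈ 45.00°
pole at origin: |s| = 1000, ∠ = 90.00° (in denominator)
|L| = 5 / 1.4142e+06 ≈ 3.5356e-06
Gain = 20 log₁₀(3.5356e-06) ≈ -109.03 dB
∠L = 0.00° − 135.00° = -135.00°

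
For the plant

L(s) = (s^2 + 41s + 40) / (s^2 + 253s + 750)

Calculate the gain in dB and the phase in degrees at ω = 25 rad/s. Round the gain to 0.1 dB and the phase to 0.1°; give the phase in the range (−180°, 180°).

-14.6 dB, 30.8°

Substitute s = j25:
Numerator: (j25)^2 + 41(j25) + 40 = -585 + j1025
Denominator: (j25)^2 + 253(j25) + 750 = 125 + j6325
|N| = √(585² + 1025²) ≈ 1180.2, ∠N ≈ 119.71°
|D| = √(125² + 6325²) ≈ 6326.2, ∠D ≈ 88.87°
|L| = 1180.2 / 6326.2 ≈ 0.18656
Gain = 20 log₁₀(0.18656) ≈ -14.58 dB
∠L = 119.71° − 88.87° = 30.84°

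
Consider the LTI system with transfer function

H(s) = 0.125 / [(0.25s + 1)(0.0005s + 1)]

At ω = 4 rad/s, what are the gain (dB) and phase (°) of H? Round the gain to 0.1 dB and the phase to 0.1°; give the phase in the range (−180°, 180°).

-21.1 dB, -45.1°

At ω = 4 rad/s:
pole (1 + j4·0.25) = 1 + j1 → |·| ≈ 1.4142, ∠ ≈ 45.00°
pole (1 + j4·0.0005) = 1 + j0.002 → |·| ≈ 1, ∠ ≈ 0.11°
|H| = 0.125 · 1 / (1.4142 · 1) ≈ 0.088389
Gain = 20 log₁₀(0.088389) ≈ -21.07 dB
∠H = (0°) − (45.00° + 0.11°) = -45.11°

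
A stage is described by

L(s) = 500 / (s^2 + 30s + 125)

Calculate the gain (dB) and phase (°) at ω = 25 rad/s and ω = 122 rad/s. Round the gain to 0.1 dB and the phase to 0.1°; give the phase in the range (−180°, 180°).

Substitute s = j25:
Numerator: 500 = 500 + j0
Denominator: (j25)^2 + 30(j25) + 125 = -500 + j750
|N| = √(500² + 0²) ≈ 500, ∠N ≈ 0.00°
|D| = √(500² + 750²) ≈ 901.39, ∠D ≈ 123.69°
|L| = 500 / 901.39 ≈ 0.5547
Gain = 20 log₁₀(0.5547) ≈ -5.12 dB
∠L = 0.00° − 123.69° = -123.69°

Substitute s = j122:
Numerator: 500 = 500 + j0
Denominator: (j122)^2 + 30(j122) + 125 = -14759 + j3660
|N| = √(500² + 0²) ≈ 500, ∠N ≈ 0.00°
|D| = √(14759² + 3660²) ≈ 15206, ∠D ≈ 166.07°
|L| = 500 / 15206 ≈ 0.032882
Gain = 20 log₁₀(0.032882) ≈ -29.66 dB
∠L = 0.00° − 166.07° = -166.07°

ω = 25: -5.1 dB, -123.7°; ω = 122: -29.7 dB, -166.1°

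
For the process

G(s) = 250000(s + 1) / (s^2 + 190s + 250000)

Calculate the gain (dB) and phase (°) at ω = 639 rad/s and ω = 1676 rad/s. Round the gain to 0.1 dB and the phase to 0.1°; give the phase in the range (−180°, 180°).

At s = jω = j639:
zero (s+1): 1 + j639 → |·| = √(1²+639²) = √408322 ≈ 639, ∠ = arctan(639/1) ≈ 89.91°
quadratic: (j639)² + 190·j639 + 250000 = -158321 + j121410 → |·| ≈ 1.9951e+05, ∠ ≈ 142.52°
|G| = 250000 · 639 / 1.9951e+05 ≈ 800.71
Gain = 20 log₁₀(800.71) ≈ 58.07 dB
∠G = 89.91° − 142.52° = -52.61°

At s = jω = j1676:
zero (s+1): 1 + j1676 → |·| = √(1²+1676²) = √2808977 ≈ 1676, ∠ = arctan(1676/1) ≈ 89.97°
quadratic: (j1676)² + 190·j1676 + 250000 = -2558976 + j318440 → |·| ≈ 2.5787e+06, ∠ ≈ 172.91°
|G| = 250000 · 1676 / 2.5787e+06 ≈ 162.48
Gain = 20 log₁₀(162.48) ≈ 44.22 dB
∠G = 89.97° − 172.91° = -82.94°

ω = 639: 58.1 dB, -52.6°; ω = 1676: 44.2 dB, -82.9°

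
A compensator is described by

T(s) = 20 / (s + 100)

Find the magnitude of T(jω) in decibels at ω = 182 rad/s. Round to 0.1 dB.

-20.3 dB

Substitute s = j182:
Numerator: 20 = 20 + j0
Denominator: (j182) + 100 = 100 + j182
|N| = √(20² + 0²) ≈ 20, ∠N ≈ 0.00°
|D| = √(100² + 182²) ≈ 207.66, ∠D ≈ 61.21°
|T| = 20 / 207.66 ≈ 0.096311
Gain = 20 log₁₀(0.096311) ≈ -20.33 dB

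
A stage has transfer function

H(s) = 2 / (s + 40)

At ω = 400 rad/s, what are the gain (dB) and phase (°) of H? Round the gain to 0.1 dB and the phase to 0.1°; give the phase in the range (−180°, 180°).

-46.1 dB, -84.3°

At s = jω = j400:
pole (s+40): 40 + j400 → |·| = √(40²+400²) = √161600 ≈ 402, ∠ = arctan(400/40) ≈ 84.29°
|H| = 2 / 402 ≈ 0.0049751
Gain = 20 log₁₀(0.0049751) ≈ -46.06 dB
∠H = 0.00° − 84.29° = -84.29°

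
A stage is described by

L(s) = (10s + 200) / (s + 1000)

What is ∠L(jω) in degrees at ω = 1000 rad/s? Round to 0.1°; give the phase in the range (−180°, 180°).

Substitute s = j1000:
Numerator: 10(j1000) + 200 = 200 + j10000
Denominator: (j1000) + 1000 = 1000 + j1000
|N| = √(200² + 10000²) ≈ 10002, ∠N ≈ 88.85°
|D| = √(1000² + 1000²) ≈ 1414.2, ∠D ≈ 45.00°
∠L = 88.85° − 45.00° = 43.85°

43.9°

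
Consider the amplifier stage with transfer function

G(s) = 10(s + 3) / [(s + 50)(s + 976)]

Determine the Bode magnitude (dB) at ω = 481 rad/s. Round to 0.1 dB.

-40.8 dB

At s = jω = j481:
zero (s+3): 3 + j481 → |·| = √(3²+481²) = √231370 ≈ 481.01, ∠ = arctan(481/3) ≈ 89.64°
pole (s+50): 50 + j481 → |·| = √(50²+481²) = √233861 ≈ 483.59, ∠ = arctan(481/50) ≈ 84.07°
pole (s+976): 976 + j481 → |·| = √(976²+481²) = √1183937 ≈ 1088.1, ∠ = arctan(481/976) ≈ 26.24°
|G| = 10 · 481.01 / 5.2619e+05 ≈ 0.0091414
Gain = 20 log₁₀(0.0091414) ≈ -40.78 dB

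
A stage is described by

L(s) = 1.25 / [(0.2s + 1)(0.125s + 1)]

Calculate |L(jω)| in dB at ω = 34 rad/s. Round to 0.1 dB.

At ω = 34 rad/s:
pole (1 + j34·0.2) = 1 + j6.8 → |·| ≈ 6.8731, ∠ ≈ 81.63°
pole (1 + j34·0.125) = 1 + j4.25 → |·| ≈ 4.3661, ∠ ≈ 76.76°
|L| = 1.25 · 1 / (6.8731 · 4.3661) ≈ 0.041655
Gain = 20 log₁₀(0.041655) ≈ -27.61 dB

-27.6 dB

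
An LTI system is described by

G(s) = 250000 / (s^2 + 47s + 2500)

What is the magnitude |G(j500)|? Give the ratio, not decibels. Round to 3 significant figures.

At s = jω = j500:
quadratic: (j500)² + 47·j500 + 2500 = -247500 + j23500 → |·| ≈ 2.4861e+05, ∠ ≈ 174.58°
|G| = 250000 / 2.4861e+05 ≈ 1.0056

1.01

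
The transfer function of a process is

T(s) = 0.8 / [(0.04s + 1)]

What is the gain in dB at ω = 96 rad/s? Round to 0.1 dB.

-13.9 dB

At ω = 96 rad/s:
pole (1 + j96·0.04) = 1 + j3.84 → |·| ≈ 3.9681, ∠ ≈ 75.40°
|T| = 0.8 · 1 / (3.9681) ≈ 0.20161
Gain = 20 log₁₀(0.20161) ≈ -13.91 dB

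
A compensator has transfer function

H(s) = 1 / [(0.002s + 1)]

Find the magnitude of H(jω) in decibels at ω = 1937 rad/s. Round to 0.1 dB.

At ω = 1937 rad/s:
pole (1 + j1937·0.002) = 1 + j3.874 → |·| ≈ 4.001, ∠ ≈ 75.53°
|H| = 1 · 1 / (4.001) ≈ 0.24994
Gain = 20 log₁₀(0.24994) ≈ -12.04 dB

-12.0 dB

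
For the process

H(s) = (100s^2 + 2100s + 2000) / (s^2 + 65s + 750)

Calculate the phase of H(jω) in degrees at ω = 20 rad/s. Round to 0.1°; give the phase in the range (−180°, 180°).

57.2°

Substitute s = j20:
Numerator: 100(j20)^2 + 2100(j20) + 2000 = -38000 + j42000
Denominator: (j20)^2 + 65(j20) + 750 = 350 + j1300
|N| = √(38000² + 42000²) ≈ 56639, ∠N ≈ 132.14°
|D| = √(350² + 1300²) ≈ 1346.3, ∠D ≈ 74.93°
∠H = 132.14° − 74.93° = 57.21°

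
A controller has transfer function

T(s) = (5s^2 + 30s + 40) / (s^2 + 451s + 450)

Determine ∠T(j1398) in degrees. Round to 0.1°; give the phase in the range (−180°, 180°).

17.6°

Substitute s = j1398:
Numerator: 5(j1398)^2 + 30(j1398) + 40 = -9771980 + j41940
Denominator: (j1398)^2 + 451(j1398) + 450 = -1953954 + j630498
|N| = √(9771980² + 41940²) ≈ 9.7721e+06, ∠N ≈ 179.75°
|D| = √(1953954² + 630498²) ≈ 2.0532e+06, ∠D ≈ 162.12°
∠T = 179.75° − 162.12° = 17.63°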